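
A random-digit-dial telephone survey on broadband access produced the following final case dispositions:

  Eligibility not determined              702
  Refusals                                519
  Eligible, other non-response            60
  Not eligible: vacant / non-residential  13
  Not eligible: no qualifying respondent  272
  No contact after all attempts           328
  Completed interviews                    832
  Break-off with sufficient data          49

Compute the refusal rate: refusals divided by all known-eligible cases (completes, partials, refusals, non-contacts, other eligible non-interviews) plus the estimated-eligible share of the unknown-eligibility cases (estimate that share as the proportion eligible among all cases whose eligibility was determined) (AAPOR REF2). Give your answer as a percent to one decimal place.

21.7%

Ineligible = 272 + 13 = 285
Numerator: 519
Known eligible: 832 + 49 + 519 + 328 + 60 = 1788
e = 1788 / (1788 + 285) = 1788 / 2073 = 0.8625
Estimated eligible among unknowns: 0.8625 × 702 = 605.48
Base: 1788 + 605.48 = 2393.48
REF2 = 519 / 2393.48 = 0.2168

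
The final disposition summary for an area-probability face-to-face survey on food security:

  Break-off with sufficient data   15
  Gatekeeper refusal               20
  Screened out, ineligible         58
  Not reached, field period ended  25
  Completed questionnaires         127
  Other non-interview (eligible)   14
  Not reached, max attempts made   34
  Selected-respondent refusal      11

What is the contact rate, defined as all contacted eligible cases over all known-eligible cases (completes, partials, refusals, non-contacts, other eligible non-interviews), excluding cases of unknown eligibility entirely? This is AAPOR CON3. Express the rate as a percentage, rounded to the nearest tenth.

Refusal or break-off = 20 + 11 = 31
No contact after all attempts = 25 + 34 = 59
Numerator → 127 + 15 + 31 + 14 = 187
Denominator → 127 + 15 + 31 + 59 + 14 = 246
CON3 = 187 / 246 = 0.7602

76.0%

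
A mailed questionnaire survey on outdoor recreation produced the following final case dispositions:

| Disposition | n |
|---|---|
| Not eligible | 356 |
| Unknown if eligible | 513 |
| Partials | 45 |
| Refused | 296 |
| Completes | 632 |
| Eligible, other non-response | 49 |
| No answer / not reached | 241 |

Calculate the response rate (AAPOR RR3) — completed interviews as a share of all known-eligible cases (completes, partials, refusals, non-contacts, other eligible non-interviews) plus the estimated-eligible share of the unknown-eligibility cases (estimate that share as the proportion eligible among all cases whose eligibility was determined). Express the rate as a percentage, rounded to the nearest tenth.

Top: 632
Determined eligible: 632 + 45 + 296 + 241 + 49 = 1263
e = 1263 / (1263 + 356) = 1263 / 1619 = 0.7801
Estimated eligible among unknowns: 0.7801 × 513 = 400.19
Denominator: 1263 + 400.19 = 1663.19
RR3 = 632 / 1663.19 = 0.3800

38.0%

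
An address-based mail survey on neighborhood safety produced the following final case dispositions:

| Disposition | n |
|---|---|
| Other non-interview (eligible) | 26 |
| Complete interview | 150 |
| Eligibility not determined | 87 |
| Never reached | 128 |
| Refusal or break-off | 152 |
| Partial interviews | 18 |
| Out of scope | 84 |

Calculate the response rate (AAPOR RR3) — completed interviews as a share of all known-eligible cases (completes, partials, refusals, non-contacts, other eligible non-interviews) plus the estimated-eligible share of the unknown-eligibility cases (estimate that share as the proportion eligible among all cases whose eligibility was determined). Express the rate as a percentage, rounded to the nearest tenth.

27.4%

Numerator = 150
Eligible (known) = 150 + 18 + 152 + 128 + 26 = 474
e = 474 / (474 + 84) = 474 / 558 = 0.8495
e × U = 0.8495 × 87 = 73.91
Base = 474 + 73.91 = 547.91
RR3 = 150 / 547.91 = 0.2738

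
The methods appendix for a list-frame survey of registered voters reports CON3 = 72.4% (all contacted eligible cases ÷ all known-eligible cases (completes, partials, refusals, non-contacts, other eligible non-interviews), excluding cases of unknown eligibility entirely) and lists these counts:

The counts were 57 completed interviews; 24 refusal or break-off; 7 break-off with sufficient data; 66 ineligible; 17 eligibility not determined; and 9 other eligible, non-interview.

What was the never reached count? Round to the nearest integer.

37

Num: 57 + 7 + 24 + 9 = 97
CON3 = 97 / D = 0.724
D = 97 / 0.724 = 134.0
Other denominator terms total 97
never reached = 134.0 − 97 ≈ 37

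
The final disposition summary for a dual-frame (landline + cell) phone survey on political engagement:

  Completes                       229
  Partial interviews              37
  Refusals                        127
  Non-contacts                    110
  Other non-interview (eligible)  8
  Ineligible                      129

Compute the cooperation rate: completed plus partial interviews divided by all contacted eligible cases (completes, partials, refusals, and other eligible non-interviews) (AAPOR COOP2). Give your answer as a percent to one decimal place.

66.3%

Top → 229 + 37 = 266
Base → 229 + 37 + 127 + 8 = 401
COOP2 = 266 / 401 = 0.6633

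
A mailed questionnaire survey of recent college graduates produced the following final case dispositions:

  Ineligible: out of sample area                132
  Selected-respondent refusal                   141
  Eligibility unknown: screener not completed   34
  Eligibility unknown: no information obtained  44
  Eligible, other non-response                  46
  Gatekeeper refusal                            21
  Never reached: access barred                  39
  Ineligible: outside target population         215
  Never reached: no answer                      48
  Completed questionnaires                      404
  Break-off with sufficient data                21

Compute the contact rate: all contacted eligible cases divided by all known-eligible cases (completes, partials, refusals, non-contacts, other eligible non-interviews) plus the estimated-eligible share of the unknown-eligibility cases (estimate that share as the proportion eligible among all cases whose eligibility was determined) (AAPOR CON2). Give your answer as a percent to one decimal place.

81.9%

Refusal or break-off = 21 + 141 = 162
Non-contacts = 48 + 39 = 87
Undetermined eligibility = 34 + 44 = 78
Ineligible = 215 + 132 = 347
Numerator = 404 + 21 + 162 + 46 = 633
Eligible (known) = 404 + 21 + 162 + 87 + 46 = 720
e = 720 / (720 + 347) = 720 / 1067 = 0.6748
Estimated eligible among unknowns = 0.6748 × 78 = 52.63
Denom = 720 + 52.63 = 772.63
CON2 = 633 / 772.63 = 0.8193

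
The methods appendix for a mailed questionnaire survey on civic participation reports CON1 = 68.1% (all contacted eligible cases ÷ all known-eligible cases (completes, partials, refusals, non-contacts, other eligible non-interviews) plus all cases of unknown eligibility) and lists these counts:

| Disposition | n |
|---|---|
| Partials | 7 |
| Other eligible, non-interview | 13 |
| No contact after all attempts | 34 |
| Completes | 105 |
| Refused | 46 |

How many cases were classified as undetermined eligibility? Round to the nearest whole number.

46

Num: 105 + 7 + 46 + 13 = 171
CON1 = 171 / D = 0.681
D = 171 / 0.681 = 251.1
Rest of base = 205
undetermined eligibility = 251.1 − 205 ≈ 46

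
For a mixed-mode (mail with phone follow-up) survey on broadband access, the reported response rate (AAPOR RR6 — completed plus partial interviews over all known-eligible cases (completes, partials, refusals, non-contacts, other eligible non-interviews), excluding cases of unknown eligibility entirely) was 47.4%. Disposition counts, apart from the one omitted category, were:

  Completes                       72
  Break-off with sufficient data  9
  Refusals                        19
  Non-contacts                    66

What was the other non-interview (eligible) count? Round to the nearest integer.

Numerator: 72 + 9 = 81
RR6 = 81 / D = 0.474
D = 81 / 0.474 = 170.9
Other denominator terms total 166
other non-interview (eligible) = 170.9 − 166 ≈ 5

5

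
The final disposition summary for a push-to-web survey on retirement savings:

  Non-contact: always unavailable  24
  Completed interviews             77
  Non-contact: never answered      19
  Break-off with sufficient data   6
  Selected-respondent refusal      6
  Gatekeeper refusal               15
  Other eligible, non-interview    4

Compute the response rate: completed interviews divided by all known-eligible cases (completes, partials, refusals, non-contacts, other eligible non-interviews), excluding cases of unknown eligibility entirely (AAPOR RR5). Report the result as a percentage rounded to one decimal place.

Declined to participate = 15 + 6 = 21
Never reached = 19 + 24 = 43
Num = 77
Base = 77 + 6 + 21 + 43 + 4 = 151
RR5 = 77 / 151 = 0.5099

51.0%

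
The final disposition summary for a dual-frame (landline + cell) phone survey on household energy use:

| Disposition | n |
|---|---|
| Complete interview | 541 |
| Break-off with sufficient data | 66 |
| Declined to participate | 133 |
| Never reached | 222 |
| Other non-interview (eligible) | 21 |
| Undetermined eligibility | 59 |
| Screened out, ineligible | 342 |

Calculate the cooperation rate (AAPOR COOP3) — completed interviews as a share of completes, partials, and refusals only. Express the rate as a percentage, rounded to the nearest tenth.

73.1%

Num: 541
Denominator: 541 + 66 + 133 = 740
COOP3 = 541 / 740 = 0.7311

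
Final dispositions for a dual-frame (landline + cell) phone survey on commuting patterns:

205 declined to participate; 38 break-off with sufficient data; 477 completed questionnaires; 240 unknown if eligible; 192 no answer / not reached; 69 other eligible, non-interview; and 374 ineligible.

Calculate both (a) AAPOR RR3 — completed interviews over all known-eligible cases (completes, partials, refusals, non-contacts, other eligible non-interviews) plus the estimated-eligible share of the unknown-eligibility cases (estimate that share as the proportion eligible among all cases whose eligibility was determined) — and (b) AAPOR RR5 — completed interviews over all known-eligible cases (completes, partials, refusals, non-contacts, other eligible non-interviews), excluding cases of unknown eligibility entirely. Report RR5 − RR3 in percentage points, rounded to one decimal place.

Numerator: 477
Eligible (known): 477 + 38 + 205 + 192 + 69 = 981
e = 981 / (981 + 374) = 981 / 1355 = 0.7240
Eligible share of unknowns: 0.7240 × 240 = 173.76
Denom: 981 + 173.76 = 1154.76
RR3 = 477 / 1154.76 = 0.4131
Denom: 477 + 38 + 205 + 192 + 69 = 981
RR5 = 477 / 981 = 0.4862
Difference = 48.62 − 41.31 = 7.31 percentage points

7.3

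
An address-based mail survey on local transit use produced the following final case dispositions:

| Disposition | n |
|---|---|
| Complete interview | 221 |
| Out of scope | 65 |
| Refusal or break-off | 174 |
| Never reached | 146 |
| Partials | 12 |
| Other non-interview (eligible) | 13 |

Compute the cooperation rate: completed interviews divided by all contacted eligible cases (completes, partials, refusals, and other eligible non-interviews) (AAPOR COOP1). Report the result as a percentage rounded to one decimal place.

52.6%

Numerator → 221
Denom → 221 + 12 + 174 + 13 = 420
COOP1 = 221 / 420 = 0.5262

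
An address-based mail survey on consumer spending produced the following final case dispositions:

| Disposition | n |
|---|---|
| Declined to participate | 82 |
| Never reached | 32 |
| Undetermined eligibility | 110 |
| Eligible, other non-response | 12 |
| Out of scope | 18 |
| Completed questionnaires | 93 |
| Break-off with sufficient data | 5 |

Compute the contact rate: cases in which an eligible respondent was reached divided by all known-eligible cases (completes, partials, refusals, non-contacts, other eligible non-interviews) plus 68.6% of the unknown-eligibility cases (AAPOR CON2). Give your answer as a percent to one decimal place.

64.1%

Num → 93 + 5 + 82 + 12 = 192
Known eligible → 93 + 5 + 82 + 32 + 12 = 224
Eligible share of unknowns → 0.6860 × 110 = 75.46
Denom → 224 + 75.46 = 299.46
CON2 = 192 / 299.46 = 0.6412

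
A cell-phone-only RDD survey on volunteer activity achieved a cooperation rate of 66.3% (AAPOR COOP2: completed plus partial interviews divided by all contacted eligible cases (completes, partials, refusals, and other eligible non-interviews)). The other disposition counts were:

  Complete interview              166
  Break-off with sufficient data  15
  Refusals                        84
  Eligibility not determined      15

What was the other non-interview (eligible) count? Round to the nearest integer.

8

Num = 166 + 15 = 181
COOP2 = 181 / D = 0.663
D = 181 / 0.663 = 273.0
Other denominator terms total 265
other non-interview (eligible) = 273.0 − 265 ≈ 8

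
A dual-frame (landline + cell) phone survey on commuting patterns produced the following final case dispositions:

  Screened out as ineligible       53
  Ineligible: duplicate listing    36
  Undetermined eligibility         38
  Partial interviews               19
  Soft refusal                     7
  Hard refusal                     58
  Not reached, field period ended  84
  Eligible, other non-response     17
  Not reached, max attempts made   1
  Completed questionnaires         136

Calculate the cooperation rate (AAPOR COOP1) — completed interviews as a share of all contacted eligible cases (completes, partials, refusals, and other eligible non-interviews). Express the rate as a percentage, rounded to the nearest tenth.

Refusals = 58 + 7 = 65
No contact after all attempts = 84 + 1 = 85
Screened out, ineligible = 53 + 36 = 89
Numerator: 136
Denom: 136 + 19 + 65 + 17 = 237
COOP1 = 136 / 237 = 0.5738

57.4%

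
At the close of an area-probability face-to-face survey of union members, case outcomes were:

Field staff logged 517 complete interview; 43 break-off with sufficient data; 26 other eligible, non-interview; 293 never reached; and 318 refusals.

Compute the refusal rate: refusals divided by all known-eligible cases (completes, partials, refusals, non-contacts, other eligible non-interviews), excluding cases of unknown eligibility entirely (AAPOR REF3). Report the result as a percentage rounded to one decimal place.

Numerator → 318
Base → 517 + 43 + 318 + 293 + 26 = 1197
REF3 = 318 / 1197 = 0.2657

26.6%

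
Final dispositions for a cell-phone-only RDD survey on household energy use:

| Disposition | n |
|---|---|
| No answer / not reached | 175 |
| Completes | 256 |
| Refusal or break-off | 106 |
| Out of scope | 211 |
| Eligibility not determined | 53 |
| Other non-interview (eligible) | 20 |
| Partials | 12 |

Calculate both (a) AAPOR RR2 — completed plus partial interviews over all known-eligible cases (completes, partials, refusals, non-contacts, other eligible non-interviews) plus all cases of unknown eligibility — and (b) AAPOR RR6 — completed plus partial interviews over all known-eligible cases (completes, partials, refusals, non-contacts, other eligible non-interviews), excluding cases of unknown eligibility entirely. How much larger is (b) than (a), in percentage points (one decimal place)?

Top: 256 + 12 = 268
Denominator: 256 + 12 + 106 + 175 + 20 + 53 = 622
RR2 = 268 / 622 = 0.4309
Denominator: 256 + 12 + 106 + 175 + 20 = 569
RR6 = 268 / 569 = 0.4710
Difference = 47.10 − 43.09 = 4.01 percentage points

4.0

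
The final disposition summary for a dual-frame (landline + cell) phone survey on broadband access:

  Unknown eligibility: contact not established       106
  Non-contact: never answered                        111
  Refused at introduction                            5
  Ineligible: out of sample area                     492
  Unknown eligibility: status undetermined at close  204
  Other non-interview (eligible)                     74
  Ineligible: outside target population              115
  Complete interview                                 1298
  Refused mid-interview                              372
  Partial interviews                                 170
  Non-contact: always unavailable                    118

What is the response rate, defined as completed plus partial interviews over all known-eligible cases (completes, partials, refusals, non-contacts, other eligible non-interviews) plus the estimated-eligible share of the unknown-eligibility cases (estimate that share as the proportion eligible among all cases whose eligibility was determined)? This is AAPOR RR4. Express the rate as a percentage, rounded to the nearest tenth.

61.4%

Refused = 5 + 372 = 377
Never reached = 111 + 118 = 229
Undetermined eligibility = 106 + 204 = 310
Out of scope = 115 + 492 = 607
Num: 1298 + 170 = 1468
Determined eligible: 1298 + 170 + 377 + 229 + 74 = 2148
e = 2148 / (2148 + 607) = 2148 / 2755 = 0.7797
e × U: 0.7797 × 310 = 241.71
Denom: 2148 + 241.71 = 2389.71
RR4 = 1468 / 2389.71 = 0.6143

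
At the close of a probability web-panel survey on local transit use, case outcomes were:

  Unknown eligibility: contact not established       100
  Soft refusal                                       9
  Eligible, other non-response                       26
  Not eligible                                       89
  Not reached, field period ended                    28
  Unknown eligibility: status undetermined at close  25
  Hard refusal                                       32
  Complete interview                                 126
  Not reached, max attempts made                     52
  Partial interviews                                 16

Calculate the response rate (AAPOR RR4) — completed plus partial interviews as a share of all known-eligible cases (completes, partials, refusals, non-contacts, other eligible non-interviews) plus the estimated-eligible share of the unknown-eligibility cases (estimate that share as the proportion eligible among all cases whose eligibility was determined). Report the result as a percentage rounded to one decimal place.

Refused = 32 + 9 = 41
No contact after all attempts = 28 + 52 = 80
Unknown eligibility = 100 + 25 = 125
Num: 126 + 16 = 142
Eligible (known): 126 + 16 + 41 + 80 + 26 = 289
e = 289 / (289 + 89) = 289 / 378 = 0.7646
Eligible share of unknowns: 0.7646 × 125 = 95.57
Denom: 289 + 95.57 = 384.57
RR4 = 142 / 384.57 = 0.3692

36.9%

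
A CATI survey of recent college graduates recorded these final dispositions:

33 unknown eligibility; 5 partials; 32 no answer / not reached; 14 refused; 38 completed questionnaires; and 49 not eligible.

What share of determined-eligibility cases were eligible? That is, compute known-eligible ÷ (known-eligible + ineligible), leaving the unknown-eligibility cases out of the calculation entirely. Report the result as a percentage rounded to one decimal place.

64.5%

Determined eligible = 38 + 5 + 14 + 32 = 89
e = 89 / (89 + 49) = 89 / 138 = 0.6449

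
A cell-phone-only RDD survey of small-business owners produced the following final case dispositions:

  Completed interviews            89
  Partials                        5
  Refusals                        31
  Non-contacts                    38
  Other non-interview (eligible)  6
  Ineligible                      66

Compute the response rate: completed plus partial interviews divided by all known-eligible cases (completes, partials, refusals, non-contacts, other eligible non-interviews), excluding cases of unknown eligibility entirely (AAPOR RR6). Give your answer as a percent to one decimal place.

55.6%

Numerator → 89 + 5 = 94
Denominator → 89 + 5 + 31 + 38 + 6 = 169
RR6 = 94 / 169 = 0.5562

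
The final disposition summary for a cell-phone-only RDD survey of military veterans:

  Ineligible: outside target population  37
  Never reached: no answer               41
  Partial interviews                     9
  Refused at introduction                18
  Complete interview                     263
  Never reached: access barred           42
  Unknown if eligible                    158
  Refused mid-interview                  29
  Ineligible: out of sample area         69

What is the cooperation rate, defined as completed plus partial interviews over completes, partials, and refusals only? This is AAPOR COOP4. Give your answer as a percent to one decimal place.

Refused = 18 + 29 = 47
Non-contacts = 41 + 42 = 83
Out of scope = 37 + 69 = 106
Num → 263 + 9 = 272
Denom → 263 + 9 + 47 = 319
COOP4 = 272 / 319 = 0.8527

85.3%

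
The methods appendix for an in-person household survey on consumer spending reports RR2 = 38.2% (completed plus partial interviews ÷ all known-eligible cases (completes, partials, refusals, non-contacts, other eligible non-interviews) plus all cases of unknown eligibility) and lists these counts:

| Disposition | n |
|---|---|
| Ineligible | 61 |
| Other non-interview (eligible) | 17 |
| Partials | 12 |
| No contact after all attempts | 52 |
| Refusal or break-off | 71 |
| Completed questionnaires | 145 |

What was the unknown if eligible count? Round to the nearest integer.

114

Numerator → 145 + 12 = 157
RR2 = 157 / D = 0.382
D = 157 / 0.382 = 411.0
Remaining denominator categories sum to 297
unknown if eligible = 411.0 − 297 ≈ 114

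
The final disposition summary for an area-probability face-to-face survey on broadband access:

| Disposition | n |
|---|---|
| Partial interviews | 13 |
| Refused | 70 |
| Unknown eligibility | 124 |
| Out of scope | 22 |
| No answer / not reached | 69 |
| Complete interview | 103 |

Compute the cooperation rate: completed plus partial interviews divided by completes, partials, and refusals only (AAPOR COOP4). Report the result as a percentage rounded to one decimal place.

62.4%

Num = 103 + 13 = 116
Denominator = 103 + 13 + 70 = 186
COOP4 = 116 / 186 = 0.6237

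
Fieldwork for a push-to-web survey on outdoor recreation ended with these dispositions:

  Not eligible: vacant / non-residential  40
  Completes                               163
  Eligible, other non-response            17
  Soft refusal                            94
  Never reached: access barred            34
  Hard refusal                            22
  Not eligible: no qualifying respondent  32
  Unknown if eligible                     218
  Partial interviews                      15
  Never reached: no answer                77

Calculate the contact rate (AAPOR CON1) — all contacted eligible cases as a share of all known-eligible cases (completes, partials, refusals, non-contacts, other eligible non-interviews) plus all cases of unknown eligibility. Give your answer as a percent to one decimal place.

Refusal or break-off = 22 + 94 = 116
Never reached = 77 + 34 = 111
Not eligible = 32 + 40 = 72
Num: 163 + 15 + 116 + 17 = 311
Base: 163 + 15 + 116 + 111 + 17 + 218 = 640
CON1 = 311 / 640 = 0.4859

48.6%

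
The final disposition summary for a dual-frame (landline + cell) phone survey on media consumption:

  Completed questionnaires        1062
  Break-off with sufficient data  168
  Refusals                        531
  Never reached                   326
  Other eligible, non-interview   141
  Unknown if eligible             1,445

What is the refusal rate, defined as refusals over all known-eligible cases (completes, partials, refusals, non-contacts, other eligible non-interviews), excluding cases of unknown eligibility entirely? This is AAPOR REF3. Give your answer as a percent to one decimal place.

23.8%

Numerator: 531
Denominator: 1062 + 168 + 531 + 326 + 141 = 2228
REF3 = 531 / 2228 = 0.2383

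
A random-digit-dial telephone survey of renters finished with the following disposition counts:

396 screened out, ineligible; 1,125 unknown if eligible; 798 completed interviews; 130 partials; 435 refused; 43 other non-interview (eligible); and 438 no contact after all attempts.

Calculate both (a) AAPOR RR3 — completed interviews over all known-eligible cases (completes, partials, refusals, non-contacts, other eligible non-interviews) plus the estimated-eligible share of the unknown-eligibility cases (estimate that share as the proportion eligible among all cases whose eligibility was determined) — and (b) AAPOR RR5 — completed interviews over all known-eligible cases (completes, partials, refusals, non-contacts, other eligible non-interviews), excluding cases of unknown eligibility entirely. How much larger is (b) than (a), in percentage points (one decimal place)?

14.5

Top: 798
Known eligible: 798 + 130 + 435 + 438 + 43 = 1844
e = 1844 / (1844 + 396) = 1844 / 2240 = 0.8232
Estimated eligible among unknowns: 0.8232 × 1125 = 926.10
Denominator: 1844 + 926.10 = 2770.10
RR3 = 798 / 2770.10 = 0.2881
Denominator: 798 + 130 + 435 + 438 + 43 = 1844
RR5 = 798 / 1844 = 0.4328
Difference = 43.28 − 28.81 = 14.47 percentage points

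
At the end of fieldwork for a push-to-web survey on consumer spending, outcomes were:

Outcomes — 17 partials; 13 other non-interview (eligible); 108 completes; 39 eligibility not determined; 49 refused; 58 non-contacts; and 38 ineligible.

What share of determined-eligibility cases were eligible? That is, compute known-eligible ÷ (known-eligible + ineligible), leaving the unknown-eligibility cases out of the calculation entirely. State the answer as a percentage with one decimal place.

86.6%

Known eligible: 108 + 17 + 49 + 58 + 13 = 245
e = 245 / (245 + 38) = 245 / 283 = 0.8657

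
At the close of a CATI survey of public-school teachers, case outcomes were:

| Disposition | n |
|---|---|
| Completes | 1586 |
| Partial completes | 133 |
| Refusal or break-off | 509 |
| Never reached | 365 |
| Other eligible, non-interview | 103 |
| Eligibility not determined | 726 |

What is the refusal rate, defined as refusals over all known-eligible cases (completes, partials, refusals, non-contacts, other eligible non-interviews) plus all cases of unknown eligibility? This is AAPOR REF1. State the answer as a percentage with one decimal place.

Top → 509
Base → 1586 + 133 + 509 + 365 + 103 + 726 = 3422
REF1 = 509 / 3422 = 0.1487

14.9%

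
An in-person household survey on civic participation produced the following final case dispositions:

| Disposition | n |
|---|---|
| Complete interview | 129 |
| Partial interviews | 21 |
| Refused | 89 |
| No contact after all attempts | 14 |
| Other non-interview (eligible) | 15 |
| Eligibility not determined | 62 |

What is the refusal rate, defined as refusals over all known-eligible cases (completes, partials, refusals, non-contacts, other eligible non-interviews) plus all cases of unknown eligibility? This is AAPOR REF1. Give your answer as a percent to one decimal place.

27.0%

Top → 89
Denominator → 129 + 21 + 89 + 14 + 15 + 62 = 330
REF1 = 89 / 330 = 0.2697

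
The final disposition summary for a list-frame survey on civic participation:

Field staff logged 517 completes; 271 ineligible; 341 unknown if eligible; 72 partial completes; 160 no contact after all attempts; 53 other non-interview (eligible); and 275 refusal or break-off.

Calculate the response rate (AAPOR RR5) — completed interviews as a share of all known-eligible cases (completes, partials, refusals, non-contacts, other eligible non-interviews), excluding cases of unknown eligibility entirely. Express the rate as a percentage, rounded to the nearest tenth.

48.0%

Top → 517
Denominator → 517 + 72 + 275 + 160 + 53 = 1077
RR5 = 517 / 1077 = 0.4800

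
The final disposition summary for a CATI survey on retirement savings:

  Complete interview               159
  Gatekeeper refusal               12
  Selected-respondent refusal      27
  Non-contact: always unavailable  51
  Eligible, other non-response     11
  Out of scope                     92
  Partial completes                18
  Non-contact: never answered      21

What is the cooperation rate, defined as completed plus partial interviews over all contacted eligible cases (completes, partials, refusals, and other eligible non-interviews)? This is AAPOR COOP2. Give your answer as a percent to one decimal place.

78.0%

Refusal or break-off = 12 + 27 = 39
No contact after all attempts = 21 + 51 = 72
Top: 159 + 18 = 177
Denom: 159 + 18 + 39 + 11 = 227
COOP2 = 177 / 227 = 0.7797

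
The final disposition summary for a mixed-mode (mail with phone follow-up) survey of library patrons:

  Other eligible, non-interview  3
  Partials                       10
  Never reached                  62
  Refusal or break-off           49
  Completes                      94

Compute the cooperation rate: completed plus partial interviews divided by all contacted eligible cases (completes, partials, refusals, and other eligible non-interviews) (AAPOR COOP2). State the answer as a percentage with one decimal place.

66.7%

Top → 94 + 10 = 104
Denominator → 94 + 10 + 49 + 3 = 156
COOP2 = 104 / 156 = 0.6667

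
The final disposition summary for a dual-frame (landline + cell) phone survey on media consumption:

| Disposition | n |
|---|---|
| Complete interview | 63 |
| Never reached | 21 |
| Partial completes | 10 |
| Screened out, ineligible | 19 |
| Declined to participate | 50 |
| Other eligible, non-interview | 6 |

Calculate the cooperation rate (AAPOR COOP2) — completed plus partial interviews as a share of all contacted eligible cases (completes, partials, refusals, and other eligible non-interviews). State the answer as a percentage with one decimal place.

56.6%

Num: 63 + 10 = 73
Denominator: 63 + 10 + 50 + 6 = 129
COOP2 = 73 / 129 = 0.5659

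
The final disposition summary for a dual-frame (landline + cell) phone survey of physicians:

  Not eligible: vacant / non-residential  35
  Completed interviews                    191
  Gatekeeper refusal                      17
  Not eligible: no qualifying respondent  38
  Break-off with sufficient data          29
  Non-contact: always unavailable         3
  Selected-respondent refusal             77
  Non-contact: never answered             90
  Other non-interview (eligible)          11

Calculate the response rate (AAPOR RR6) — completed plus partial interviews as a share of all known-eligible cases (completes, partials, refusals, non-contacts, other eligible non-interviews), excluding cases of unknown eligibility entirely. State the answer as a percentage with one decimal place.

52.6%

Refusal or break-off = 17 + 77 = 94
Non-contacts = 90 + 3 = 93
Ineligible = 38 + 35 = 73
Top: 191 + 29 = 220
Denom: 191 + 29 + 94 + 93 + 11 = 418
RR6 = 220 / 418 = 0.5263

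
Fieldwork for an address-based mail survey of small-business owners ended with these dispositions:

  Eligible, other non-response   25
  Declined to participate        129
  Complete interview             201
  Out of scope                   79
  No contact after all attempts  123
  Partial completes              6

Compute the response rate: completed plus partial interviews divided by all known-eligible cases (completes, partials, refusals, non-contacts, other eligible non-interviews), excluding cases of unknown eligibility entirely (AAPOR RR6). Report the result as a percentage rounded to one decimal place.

Top: 201 + 6 = 207
Denom: 201 + 6 + 129 + 123 + 25 = 484
RR6 = 207 / 484 = 0.4277

42.8%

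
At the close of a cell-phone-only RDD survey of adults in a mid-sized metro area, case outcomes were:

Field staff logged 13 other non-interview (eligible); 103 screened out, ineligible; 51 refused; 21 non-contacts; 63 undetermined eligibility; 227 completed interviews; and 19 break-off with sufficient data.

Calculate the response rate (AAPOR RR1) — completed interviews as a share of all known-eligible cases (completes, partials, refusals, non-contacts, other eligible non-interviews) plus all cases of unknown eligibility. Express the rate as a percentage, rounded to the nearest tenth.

Top: 227
Base: 227 + 19 + 51 + 21 + 13 + 63 = 394
RR1 = 227 / 394 = 0.5761

57.6%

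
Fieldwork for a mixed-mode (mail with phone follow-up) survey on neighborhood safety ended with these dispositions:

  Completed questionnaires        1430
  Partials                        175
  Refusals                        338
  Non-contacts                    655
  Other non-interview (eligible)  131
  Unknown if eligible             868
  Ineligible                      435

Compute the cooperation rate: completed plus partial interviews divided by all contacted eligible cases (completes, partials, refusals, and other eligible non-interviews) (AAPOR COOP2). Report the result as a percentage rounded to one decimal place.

77.4%

Num → 1430 + 175 = 1605
Denom → 1430 + 175 + 338 + 131 = 2074
COOP2 = 1605 / 2074 = 0.7739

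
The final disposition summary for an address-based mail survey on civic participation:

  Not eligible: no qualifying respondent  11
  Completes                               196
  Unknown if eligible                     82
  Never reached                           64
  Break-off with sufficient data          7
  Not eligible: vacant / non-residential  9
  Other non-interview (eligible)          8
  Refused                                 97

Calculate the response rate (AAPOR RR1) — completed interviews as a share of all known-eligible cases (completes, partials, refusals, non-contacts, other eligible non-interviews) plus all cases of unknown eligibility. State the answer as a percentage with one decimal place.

43.2%

Screened out, ineligible = 11 + 9 = 20
Num = 196
Denominator = 196 + 7 + 97 + 64 + 8 + 82 = 454
RR1 = 196 / 454 = 0.4317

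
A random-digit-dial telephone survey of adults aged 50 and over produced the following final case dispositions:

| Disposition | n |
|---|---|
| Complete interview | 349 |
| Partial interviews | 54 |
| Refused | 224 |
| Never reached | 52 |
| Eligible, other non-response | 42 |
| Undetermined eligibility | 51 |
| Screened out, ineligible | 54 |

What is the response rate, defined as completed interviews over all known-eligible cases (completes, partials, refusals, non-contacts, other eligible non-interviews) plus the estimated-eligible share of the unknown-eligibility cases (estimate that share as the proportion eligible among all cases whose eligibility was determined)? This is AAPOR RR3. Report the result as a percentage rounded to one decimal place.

45.4%

Num → 349
Known eligible → 349 + 54 + 224 + 52 + 42 = 721
e = 721 / (721 + 54) = 721 / 775 = 0.9303
e × U → 0.9303 × 51 = 47.45
Base → 721 + 47.45 = 768.45
RR3 = 349 / 768.45 = 0.4542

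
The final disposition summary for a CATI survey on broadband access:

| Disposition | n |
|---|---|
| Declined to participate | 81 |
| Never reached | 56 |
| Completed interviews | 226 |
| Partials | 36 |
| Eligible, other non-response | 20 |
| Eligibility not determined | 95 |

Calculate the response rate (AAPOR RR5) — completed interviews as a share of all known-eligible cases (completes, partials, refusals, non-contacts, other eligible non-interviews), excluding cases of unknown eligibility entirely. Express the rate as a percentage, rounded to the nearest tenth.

Num: 226
Denominator: 226 + 36 + 81 + 56 + 20 = 419
RR5 = 226 / 419 = 0.5394

53.9%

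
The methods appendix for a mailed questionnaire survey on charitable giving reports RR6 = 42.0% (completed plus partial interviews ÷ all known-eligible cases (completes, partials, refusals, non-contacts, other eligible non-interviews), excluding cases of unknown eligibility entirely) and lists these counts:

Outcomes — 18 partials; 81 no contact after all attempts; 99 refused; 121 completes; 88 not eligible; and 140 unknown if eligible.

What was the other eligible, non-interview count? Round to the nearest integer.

12

Top: 121 + 18 = 139
RR6 = 139 / D = 0.420
D = 139 / 0.420 = 331.0
Remaining denominator categories sum to 319
other eligible, non-interview = 331.0 − 319 ≈ 12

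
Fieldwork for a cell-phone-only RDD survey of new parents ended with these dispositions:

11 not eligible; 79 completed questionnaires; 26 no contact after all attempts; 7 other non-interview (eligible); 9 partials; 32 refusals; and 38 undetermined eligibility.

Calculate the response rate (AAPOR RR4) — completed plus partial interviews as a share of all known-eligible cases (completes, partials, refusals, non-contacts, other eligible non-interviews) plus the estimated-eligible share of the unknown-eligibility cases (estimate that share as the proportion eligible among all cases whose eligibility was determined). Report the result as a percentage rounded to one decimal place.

Num → 79 + 9 = 88
Eligible (known) → 79 + 9 + 32 + 26 + 7 = 153
e = 153 / (153 + 11) = 153 / 164 = 0.9329
Eligible share of unknowns → 0.9329 × 38 = 35.45
Base → 153 + 35.45 = 188.45
RR4 = 88 / 188.45 = 0.4670

46.7%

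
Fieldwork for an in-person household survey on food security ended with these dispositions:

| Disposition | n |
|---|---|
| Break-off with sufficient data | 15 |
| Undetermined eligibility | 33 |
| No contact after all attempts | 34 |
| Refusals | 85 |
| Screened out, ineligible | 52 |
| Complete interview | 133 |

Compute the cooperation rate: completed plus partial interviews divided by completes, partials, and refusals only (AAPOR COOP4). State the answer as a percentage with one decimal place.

63.5%

Numerator: 133 + 15 = 148
Denom: 133 + 15 + 85 = 233
COOP4 = 148 / 233 = 0.6352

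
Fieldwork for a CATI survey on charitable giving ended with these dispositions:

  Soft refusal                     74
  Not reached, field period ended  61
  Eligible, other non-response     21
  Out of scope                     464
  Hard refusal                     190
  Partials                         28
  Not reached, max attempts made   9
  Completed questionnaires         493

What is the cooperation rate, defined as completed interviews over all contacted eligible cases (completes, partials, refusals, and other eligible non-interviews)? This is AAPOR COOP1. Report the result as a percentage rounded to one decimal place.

Refusals = 190 + 74 = 264
Non-contacts = 61 + 9 = 70
Top = 493
Base = 493 + 28 + 264 + 21 = 806
COOP1 = 493 / 806 = 0.6117

61.2%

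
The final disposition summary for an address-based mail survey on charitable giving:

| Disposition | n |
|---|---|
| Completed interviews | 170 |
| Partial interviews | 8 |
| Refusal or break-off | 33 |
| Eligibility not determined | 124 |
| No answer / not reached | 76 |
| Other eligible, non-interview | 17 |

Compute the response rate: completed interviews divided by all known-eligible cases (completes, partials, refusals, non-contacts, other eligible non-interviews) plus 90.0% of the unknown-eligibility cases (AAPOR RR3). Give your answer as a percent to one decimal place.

Num = 170
Eligible (known) = 170 + 8 + 33 + 76 + 17 = 304
Eligible share of unknowns = 0.9000 × 124 = 111.60
Denom = 304 + 111.60 = 415.60
RR3 = 170 / 415.60 = 0.4090

40.9%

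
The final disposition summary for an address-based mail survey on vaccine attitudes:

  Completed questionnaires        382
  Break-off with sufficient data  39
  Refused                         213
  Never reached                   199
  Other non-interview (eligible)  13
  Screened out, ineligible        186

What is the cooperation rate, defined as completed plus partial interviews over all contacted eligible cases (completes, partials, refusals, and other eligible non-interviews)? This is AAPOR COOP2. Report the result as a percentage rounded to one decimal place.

Top: 382 + 39 = 421
Denom: 382 + 39 + 213 + 13 = 647
COOP2 = 421 / 647 = 0.6507

65.1%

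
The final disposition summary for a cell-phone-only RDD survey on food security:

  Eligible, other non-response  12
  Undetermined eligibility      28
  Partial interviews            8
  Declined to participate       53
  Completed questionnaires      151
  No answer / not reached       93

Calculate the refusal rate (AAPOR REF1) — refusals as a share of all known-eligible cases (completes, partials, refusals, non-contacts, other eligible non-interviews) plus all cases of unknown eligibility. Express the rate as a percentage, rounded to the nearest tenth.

Numerator: 53
Base: 151 + 8 + 53 + 93 + 12 + 28 = 345
REF1 = 53 / 345 = 0.1536

15.4%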